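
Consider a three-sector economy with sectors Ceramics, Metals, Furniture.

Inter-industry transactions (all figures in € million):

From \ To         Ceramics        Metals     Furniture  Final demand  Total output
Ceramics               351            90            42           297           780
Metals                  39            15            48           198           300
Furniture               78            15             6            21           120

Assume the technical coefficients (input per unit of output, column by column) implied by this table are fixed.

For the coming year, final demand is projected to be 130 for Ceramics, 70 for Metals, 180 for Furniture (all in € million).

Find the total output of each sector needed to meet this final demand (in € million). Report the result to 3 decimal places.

Technical coefficients a_ij = z_ij / X_j:
  a_11 = 351/780 = 0.45, a_21 = 39/780 = 0.05, a_31 = 78/780 = 0.10
  a_12 = 90/300 = 0.30, a_22 = 15/300 = 0.05, a_32 = 15/300 = 0.05
  a_13 = 42/120 = 0.35, a_23 = 48/120 = 0.40, a_33 = 6/120 = 0.05
I − A =
  [   0.55    -0.30    -0.35]
  [  -0.05     0.95    -0.40]
  [  -0.10    -0.05     0.95]
Cofactors of I−A, C_ij = (−1)^(i+j)·(minor ij) (rows/columns in the sector order above):
  C_11 = (0.95)(0.95) − (-0.40)(-0.05) = 0.8825
  C_12 = −[(-0.05)(0.95) − (-0.40)(-0.10)] = 0.0875
  C_13 = (-0.05)(-0.05) − (0.95)(-0.10) = 0.0975
  C_21 = −[(-0.30)(0.95) − (-0.35)(-0.05)] = 0.3025
  C_22 = (0.55)(0.95) − (-0.35)(-0.10) = 0.4875
  C_23 = −[(0.55)(-0.05) − (-0.30)(-0.10)] = 0.0575
  C_31 = (-0.30)(-0.40) − (-0.35)(0.95) = 0.4525
  C_32 = −[(0.55)(-0.40) − (-0.35)(-0.05)] = 0.2375
  C_33 = (0.55)(0.95) − (-0.30)(-0.05) = 0.5075
det(I−A) = Σ_j (I−A)_1j·C_1j = (0.55)(0.8825) + (-0.30)(0.0875) + (-0.35)(0.0975) = 0.4250
adj(I−A) = Cᵀ =
  [ 0.8825   0.3025   0.4525]
  [ 0.0875   0.4875   0.2375]
  [ 0.0975   0.0575   0.5075]
(I − A)⁻¹ = adj(I−A) / det(I−A) ≈
  [   2.0765     0.7118     1.0647]
  [   0.2059     1.1471     0.5588]
  [   0.2294     0.1353     1.1941]
x = (I − A)⁻¹ d = adj(I−A)·d / det(I−A), with det(I−A) = 0.4250:
  x_1 = (0.8825·130 + 0.3025·70 + 0.4525·180) / 0.4250 = 217.35 / 0.4250 ≈ 511.412
  x_2 = (0.0875·130 + 0.4875·70 + 0.2375·180) / 0.4250 = 88.25 / 0.4250 ≈ 207.647
  x_3 = (0.0975·130 + 0.0575·70 + 0.5075·180) / 0.4250 = 108.05 / 0.4250 ≈ 254.235

x_1 = 511.412, x_2 = 207.647, x_3 = 254.235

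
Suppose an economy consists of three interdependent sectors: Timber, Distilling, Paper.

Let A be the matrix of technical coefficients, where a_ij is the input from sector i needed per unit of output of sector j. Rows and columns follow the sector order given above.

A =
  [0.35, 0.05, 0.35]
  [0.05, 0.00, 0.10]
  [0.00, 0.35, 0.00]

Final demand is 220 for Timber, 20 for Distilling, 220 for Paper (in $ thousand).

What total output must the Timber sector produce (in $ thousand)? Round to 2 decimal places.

x_1 = 475.01

I − A =
  [   0.65    -0.05    -0.35]
  [  -0.05     1.00    -0.10]
  [   0.00    -0.35     1.00]
Cofactors of I−A, C_ij = (−1)^(i+j)·(minor ij) (rows/columns in the sector order above):
  C_11 = (1.00)(1.00) − (-0.10)(-0.35) = 0.9650
  C_12 = −[(-0.05)(1.00) − (-0.10)(0.00)] = 0.0500
  C_13 = (-0.05)(-0.35) − (1.00)(0.00) = 0.0175
  C_21 = −[(-0.05)(1.00) − (-0.35)(-0.35)] = 0.1725
  C_22 = (0.65)(1.00) − (-0.35)(0.00) = 0.6500
  C_23 = −[(0.65)(-0.35) − (-0.05)(0.00)] = 0.2275
  C_31 = (-0.05)(-0.10) − (-0.35)(1.00) = 0.3550
  C_32 = −[(0.65)(-0.10) − (-0.35)(-0.05)] = 0.0825
  C_33 = (0.65)(1.00) − (-0.05)(-0.05) = 0.6475
det(I−A) = Σ_j (I−A)_1j·C_1j = (0.65)(0.9650) + (-0.05)(0.0500) + (-0.35)(0.0175) = 0.618625
adj(I−A) = Cᵀ =
  [ 0.9650   0.1725   0.3550]
  [ 0.0500   0.6500   0.0825]
  [ 0.0175   0.2275   0.6475]
(I − A)⁻¹ = adj(I−A) / det(I−A) ≈
  [   1.5599     0.2788     0.5739]
  [   0.0808     1.0507     0.1334]
  [   0.0283     0.3678     1.0467]
x = (I − A)⁻¹ d = adj(I−A)·d / det(I−A), with det(I−A) = 0.618625:
  x_1 = (0.9650·220 + 0.1725·20 + 0.3550·220) / 0.618625 = 293.85 / 0.618625 ≈ 475.01
  x_2 = (0.0500·220 + 0.6500·20 + 0.0825·220) / 0.618625 = 42.15 / 0.618625 ≈ 68.13
  x_3 = (0.0175·220 + 0.2275·20 + 0.6475·220) / 0.618625 = 150.85 / 0.618625 ≈ 243.85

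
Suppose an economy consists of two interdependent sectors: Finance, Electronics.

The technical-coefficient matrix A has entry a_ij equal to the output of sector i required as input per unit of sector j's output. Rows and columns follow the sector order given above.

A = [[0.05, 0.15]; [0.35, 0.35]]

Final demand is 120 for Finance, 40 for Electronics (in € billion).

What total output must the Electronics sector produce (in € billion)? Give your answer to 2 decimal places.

I − A =
  [   0.95    -0.15]
  [  -0.35     0.65]
det(I−A) = (0.95)(0.65) − (-0.15)(-0.35) = 0.5650
adj(I−A) = [[0.65, 0.15], [0.35, 0.95]]
(I − A)⁻¹ = adj(I−A) / det(I−A) ≈
  [   1.1504     0.2655]
  [   0.6195     1.6814]
x = (I − A)⁻¹ d = adj(I−A)·d / det(I−A), with det(I−A) = 0.5650:
  x_1 = (0.65·120 + 0.15·40) / 0.5650 = 84.00 / 0.5650 ≈ 148.67
  x_2 = (0.35·120 + 0.95·40) / 0.5650 = 80.00 / 0.5650 ≈ 141.59

x_2 = 141.59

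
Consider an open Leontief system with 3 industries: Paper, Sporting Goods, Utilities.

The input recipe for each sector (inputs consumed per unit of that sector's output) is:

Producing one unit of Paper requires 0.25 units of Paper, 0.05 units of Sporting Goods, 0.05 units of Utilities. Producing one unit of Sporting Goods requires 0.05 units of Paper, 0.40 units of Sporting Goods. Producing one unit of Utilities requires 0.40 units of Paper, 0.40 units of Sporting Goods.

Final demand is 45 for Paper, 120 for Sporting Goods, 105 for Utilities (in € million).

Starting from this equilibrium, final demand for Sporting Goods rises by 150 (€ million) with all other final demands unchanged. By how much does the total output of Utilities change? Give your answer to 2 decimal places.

Δx_3 = 0.86

I − A =
  [   0.75    -0.05    -0.40]
  [  -0.05     0.60    -0.40]
  [  -0.05     0.00     1.00]
Cofactors of I−A, C_ij = (−1)^(i+j)·(minor ij) (rows/columns in the sector order above):
  C_11 = (0.60)(1.00) − (-0.40)(0.00) = 0.6000
  C_12 = −[(-0.05)(1.00) − (-0.40)(-0.05)] = 0.0700
  C_13 = (-0.05)(0.00) − (0.60)(-0.05) = 0.0300
  C_21 = −[(-0.05)(1.00) − (-0.40)(0.00)] = 0.0500
  C_22 = (0.75)(1.00) − (-0.40)(-0.05) = 0.7300
  C_23 = −[(0.75)(0.00) − (-0.05)(-0.05)] = 0.0025
  C_31 = (-0.05)(-0.40) − (-0.40)(0.60) = 0.2600
  C_32 = −[(0.75)(-0.40) − (-0.40)(-0.05)] = 0.3200
  C_33 = (0.75)(0.60) − (-0.05)(-0.05) = 0.4475
det(I−A) = Σ_j (I−A)_1j·C_1j = (0.75)(0.6000) + (-0.05)(0.0700) + (-0.40)(0.0300) = 0.4345
adj(I−A) = Cᵀ =
  [ 0.6000   0.0500   0.2600]
  [ 0.0700   0.7300   0.3200]
  [ 0.0300   0.0025   0.4475]
(I − A)⁻¹ = adj(I−A) / det(I−A) ≈
  [   1.3809     0.1151     0.5984]
  [   0.1611     1.6801     0.7365]
  [   0.0690     0.0058     1.0299]
Δx = (I − A)⁻¹ Δd with Δd having +150 in the Sporting Goods component and 0 elsewhere.
So Δx_3 = L_32 · (+150), where L_32 = adj(I−A)_32 / det(I−A) = 0.0025 / 0.4345.
Δx_3 = 0.0025 × (+150) / 0.4345 = 0.375 / 0.4345 ≈ 0.86.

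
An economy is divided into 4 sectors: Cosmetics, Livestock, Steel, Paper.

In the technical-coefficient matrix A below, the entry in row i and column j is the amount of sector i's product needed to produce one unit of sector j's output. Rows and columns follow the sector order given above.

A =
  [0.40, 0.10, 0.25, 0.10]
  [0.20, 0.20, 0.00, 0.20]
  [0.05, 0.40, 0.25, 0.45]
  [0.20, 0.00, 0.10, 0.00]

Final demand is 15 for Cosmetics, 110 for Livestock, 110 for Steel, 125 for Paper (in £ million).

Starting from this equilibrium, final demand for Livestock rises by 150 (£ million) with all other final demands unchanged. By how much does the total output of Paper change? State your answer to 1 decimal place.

I − A =
  [   0.60    -0.10    -0.25    -0.10]
  [  -0.20     0.80     0.00    -0.20]
  [  -0.05    -0.40     0.75    -0.45]
  [  -0.20     0.00    -0.10     1.00]
Compute the cofactors C_ij = (−1)^(i+j)·(3×3 minor ij) of I−A; the adjugate is their transpose:
adj(I−A) = Cᵀ =
  [ 0.5560   0.1745   0.2100   0.1850]
  [ 0.1720   0.3725   0.0740   0.1250]
  [ 0.2080   0.2460   0.4400   0.2680]
  [ 0.1320   0.0595   0.0860   0.3150]
det(I−A) = Σ_j (I−A)_1j·C_1j = (0.60)(0.5560) + (-0.10)(0.1720) + (-0.25)(0.2080) + (-0.10)(0.1320) = 0.2512
(I − A)⁻¹ = adj(I−A) / det(I−A) ≈
  [   2.2134     0.6947     0.8360     0.7365]
  [   0.6847     1.4829     0.2946     0.4976]
  [   0.8280     0.9793     1.7516     1.0669]
  [   0.5255     0.2369     0.3424     1.2540]
Δx = (I − A)⁻¹ Δd with Δd having +150 in the Livestock component and 0 elsewhere.
So Δx_4 = L_42 · (+150), where L_42 = adj(I−A)_42 / det(I−A) = 0.0595 / 0.2512.
Δx_4 = 0.0595 × (+150) / 0.2512 = 8.925 / 0.2512 ≈ 35.5.

Δx_4 = 35.5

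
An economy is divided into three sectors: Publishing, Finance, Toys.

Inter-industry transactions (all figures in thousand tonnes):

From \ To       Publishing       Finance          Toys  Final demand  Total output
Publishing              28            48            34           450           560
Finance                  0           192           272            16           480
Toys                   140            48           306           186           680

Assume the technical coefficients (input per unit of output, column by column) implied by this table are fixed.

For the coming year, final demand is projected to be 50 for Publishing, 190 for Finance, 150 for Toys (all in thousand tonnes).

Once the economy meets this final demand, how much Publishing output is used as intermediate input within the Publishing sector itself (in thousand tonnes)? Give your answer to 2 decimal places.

z_11 = 7.05

Technical coefficients a_ij = z_ij / X_j:
  a_11 = 28/560 = 0.05, a_21 = 0/560 = 0.00, a_31 = 140/560 = 0.25
  a_12 = 48/480 = 0.10, a_22 = 192/480 = 0.40, a_32 = 48/480 = 0.10
  a_13 = 34/680 = 0.05, a_23 = 272/680 = 0.40, a_33 = 306/680 = 0.45
I − A =
  [   0.95    -0.10    -0.05]
  [   0.00     0.60    -0.40]
  [  -0.25    -0.10     0.55]
Cofactors of I−A, C_ij = (−1)^(i+j)·(minor ij) (rows/columns in the sector order above):
  C_11 = (0.60)(0.55) − (-0.40)(-0.10) = 0.2900
  C_12 = −[(0.00)(0.55) − (-0.40)(-0.25)] = 0.1000
  C_13 = (0.00)(-0.10) − (0.60)(-0.25) = 0.1500
  C_21 = −[(-0.10)(0.55) − (-0.05)(-0.10)] = 0.0600
  C_22 = (0.95)(0.55) − (-0.05)(-0.25) = 0.5100
  C_23 = −[(0.95)(-0.10) − (-0.10)(-0.25)] = 0.1200
  C_31 = (-0.10)(-0.40) − (-0.05)(0.60) = 0.0700
  C_32 = −[(0.95)(-0.40) − (-0.05)(0.00)] = 0.3800
  C_33 = (0.95)(0.60) − (-0.10)(0.00) = 0.5700
det(I−A) = Σ_j (I−A)_1j·C_1j = (0.95)(0.2900) + (-0.10)(0.1000) + (-0.05)(0.1500) = 0.2580
adj(I−A) = Cᵀ =
  [ 0.2900   0.0600   0.0700]
  [ 0.1000   0.5100   0.3800]
  [ 0.1500   0.1200   0.5700]
(I − A)⁻¹ = adj(I−A) / det(I−A) ≈
  [   1.1240     0.2326     0.2713]
  [   0.3876     1.9767     1.4729]
  [   0.5814     0.4651     2.2093]
First solve x = (I − A)⁻¹ d = adj(I−A)·d / det(I−A); in particular x_1 = (0.2900·50 + 0.0600·190 + 0.0700·150) / 0.2580 = 36.40 / 0.2580 ≈ 141.0853.
Intermediate flow from 1 to 1: z_11 = a_11 · x_1 = 0.05 × 36.40 / 0.2580 = 1.82 / 0.2580 ≈ 7.05.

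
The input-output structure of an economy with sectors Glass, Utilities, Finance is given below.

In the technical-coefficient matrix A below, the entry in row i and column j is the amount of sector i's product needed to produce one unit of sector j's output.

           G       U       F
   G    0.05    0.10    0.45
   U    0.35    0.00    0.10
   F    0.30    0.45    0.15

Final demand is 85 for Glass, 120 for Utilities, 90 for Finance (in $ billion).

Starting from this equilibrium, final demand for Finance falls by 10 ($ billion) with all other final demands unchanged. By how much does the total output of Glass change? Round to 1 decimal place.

Δx_G = -8.7

I − A =
  [   0.95    -0.10    -0.45]
  [  -0.35     1.00    -0.10]
  [  -0.30    -0.45     0.85]
Cofactors of I−A, C_ij = (−1)^(i+j)·(minor ij) (rows/columns in the sector order above):
  C_11 = (1.00)(0.85) − (-0.10)(-0.45) = 0.8050
  C_12 = −[(-0.35)(0.85) − (-0.10)(-0.30)] = 0.3275
  C_13 = (-0.35)(-0.45) − (1.00)(-0.30) = 0.4575
  C_21 = −[(-0.10)(0.85) − (-0.45)(-0.45)] = 0.2875
  C_22 = (0.95)(0.85) − (-0.45)(-0.30) = 0.6725
  C_23 = −[(0.95)(-0.45) − (-0.10)(-0.30)] = 0.4575
  C_31 = (-0.10)(-0.10) − (-0.45)(1.00) = 0.4600
  C_32 = −[(0.95)(-0.10) − (-0.45)(-0.35)] = 0.2525
  C_33 = (0.95)(1.00) − (-0.10)(-0.35) = 0.9150
det(I−A) = Σ_j (I−A)_1j·C_1j = (0.95)(0.8050) + (-0.10)(0.3275) + (-0.45)(0.4575) = 0.526125
adj(I−A) = Cᵀ =
  [ 0.8050   0.2875   0.4600]
  [ 0.3275   0.6725   0.2525]
  [ 0.4575   0.4575   0.9150]
(I − A)⁻¹ = adj(I−A) / det(I−A) ≈
  [   1.5301     0.5464     0.8743]
  [   0.6225     1.2782     0.4799]
  [   0.8696     0.8696     1.7391]
Δx = (I − A)⁻¹ Δd with Δd having -10 in the Finance component and 0 elsewhere.
So Δx_G = L_GF · (-10), where L_GF = adj(I−A)_GF / det(I−A) = 0.4600 / 0.526125.
Δx_G = 0.4600 × (-10) / 0.526125 = -4.60 / 0.526125 ≈ -8.7.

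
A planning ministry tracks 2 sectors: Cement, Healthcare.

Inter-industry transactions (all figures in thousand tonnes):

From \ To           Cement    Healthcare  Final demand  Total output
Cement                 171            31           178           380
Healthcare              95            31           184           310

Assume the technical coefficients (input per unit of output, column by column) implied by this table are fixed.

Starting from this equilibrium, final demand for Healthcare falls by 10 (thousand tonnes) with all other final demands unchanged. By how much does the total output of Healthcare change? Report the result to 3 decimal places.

Technical coefficients a_ij = z_ij / X_j:
  a_CC = 171/380 = 0.45, a_HC = 95/380 = 0.25
  a_CH = 31/310 = 0.10, a_HH = 31/310 = 0.10
I − A =
  [   0.55    -0.10]
  [  -0.25     0.90]
det(I−A) = (0.55)(0.90) − (-0.10)(-0.25) = 0.4700
adj(I−A) = [[0.90, 0.10], [0.25, 0.55]]
(I − A)⁻¹ = adj(I−A) / det(I−A) ≈
  [   1.9149     0.2128]
  [   0.5319     1.1702]
Δx = (I − A)⁻¹ Δd with Δd having -10 in the Healthcare component and 0 elsewhere.
So Δx_H = L_HH · (-10), where L_HH = adj(I−A)_HH / det(I−A) = 0.55 / 0.4700.
Δx_H = 0.55 × (-10) / 0.4700 = -5.50 / 0.4700 ≈ -11.702.

Δx_H = -11.702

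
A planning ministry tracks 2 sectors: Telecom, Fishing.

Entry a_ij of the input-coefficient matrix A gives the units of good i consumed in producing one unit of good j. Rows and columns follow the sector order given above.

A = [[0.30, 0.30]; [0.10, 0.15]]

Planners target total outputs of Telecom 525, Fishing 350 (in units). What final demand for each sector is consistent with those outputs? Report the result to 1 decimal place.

d_1 = 262.5, d_2 = 245.0

I − A =
  [   0.70    -0.30]
  [  -0.10     0.85]
d = (I − A) x:
  d_1 = (+0.70)·525 + (-0.30)·350 = 262.5
  d_2 = (-0.10)·525 + (+0.85)·350 = 245.0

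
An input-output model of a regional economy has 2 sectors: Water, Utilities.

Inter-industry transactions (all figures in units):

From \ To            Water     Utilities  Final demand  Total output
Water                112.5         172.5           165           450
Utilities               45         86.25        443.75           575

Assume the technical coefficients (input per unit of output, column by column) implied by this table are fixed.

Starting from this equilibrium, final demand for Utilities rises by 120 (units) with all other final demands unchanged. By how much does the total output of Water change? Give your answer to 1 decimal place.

Δx_W = 59.3

Technical coefficients a_ij = z_ij / X_j:
  a_WW = 112.5/450 = 0.25, a_UW = 45/450 = 0.10
  a_WU = 172.5/575 = 0.30, a_UU = 86.25/575 = 0.15
I − A =
  [   0.75    -0.30]
  [  -0.10     0.85]
det(I−A) = (0.75)(0.85) − (-0.30)(-0.10) = 0.6075
adj(I−A) = [[0.85, 0.30], [0.10, 0.75]]
(I − A)⁻¹ = adj(I−A) / det(I−A) ≈
  [   1.3992     0.4938]
  [   0.1646     1.2346]
Δx = (I − A)⁻¹ Δd with Δd having +120 in the Utilities component and 0 elsewhere.
So Δx_W = L_WU · (+120), where L_WU = adj(I−A)_WU / det(I−A) = 0.30 / 0.6075.
Δx_W = 0.30 × (+120) / 0.6075 = 36.00 / 0.6075 ≈ 59.3.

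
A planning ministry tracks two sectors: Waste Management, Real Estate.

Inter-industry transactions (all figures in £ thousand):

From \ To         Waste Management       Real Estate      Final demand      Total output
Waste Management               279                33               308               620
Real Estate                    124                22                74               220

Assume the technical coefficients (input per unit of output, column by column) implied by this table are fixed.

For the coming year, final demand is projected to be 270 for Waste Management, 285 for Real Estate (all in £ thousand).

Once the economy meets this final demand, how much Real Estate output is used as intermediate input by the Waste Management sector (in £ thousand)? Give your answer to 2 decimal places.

Technical coefficients a_ij = z_ij / X_j:
  a_11 = 279/620 = 0.45, a_21 = 124/620 = 0.20
  a_12 = 33/220 = 0.15, a_22 = 22/220 = 0.10
I − A =
  [   0.55    -0.15]
  [  -0.20     0.90]
det(I−A) = (0.55)(0.90) − (-0.15)(-0.20) = 0.4650
adj(I−A) = [[0.90, 0.15], [0.20, 0.55]]
(I − A)⁻¹ = adj(I−A) / det(I−A) ≈
  [   1.9355     0.3226]
  [   0.4301     1.1828]
First solve x = (I − A)⁻¹ d = adj(I−A)·d / det(I−A); in particular x_1 = (0.90·270 + 0.15·285) / 0.4650 = 285.75 / 0.4650 ≈ 614.5161.
Intermediate flow from 2 to 1: z_21 = a_21 · x_1 = 0.20 × 285.75 / 0.4650 = 57.15 / 0.4650 ≈ 122.90.

z_21 = 122.90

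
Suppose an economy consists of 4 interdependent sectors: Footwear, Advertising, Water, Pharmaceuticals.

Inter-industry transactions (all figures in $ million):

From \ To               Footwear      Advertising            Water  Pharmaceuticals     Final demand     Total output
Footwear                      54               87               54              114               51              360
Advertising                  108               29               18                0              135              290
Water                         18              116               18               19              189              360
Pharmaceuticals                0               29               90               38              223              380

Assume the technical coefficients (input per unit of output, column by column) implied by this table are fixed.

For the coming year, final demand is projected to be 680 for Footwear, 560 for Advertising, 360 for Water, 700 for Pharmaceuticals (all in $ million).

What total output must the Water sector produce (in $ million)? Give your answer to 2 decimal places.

x_3 = 1096.02

Technical coefficients a_ij = z_ij / X_j:
  a_11 = 54/360 = 0.15, a_21 = 108/360 = 0.30, a_31 = 18/360 = 0.05, a_41 = 0/360 = 0.00
  a_12 = 87/290 = 0.30, a_22 = 29/290 = 0.10, a_32 = 116/290 = 0.40, a_42 = 29/290 = 0.10
  a_13 = 54/360 = 0.15, a_23 = 18/360 = 0.05, a_33 = 18/360 = 0.05, a_43 = 90/360 = 0.25
  a_14 = 114/380 = 0.30, a_24 = 0/380 = 0.00, a_34 = 19/380 = 0.05, a_44 = 38/380 = 0.10
I − A =
  [   0.85    -0.30    -0.15    -0.30]
  [  -0.30     0.90    -0.05     0.00]
  [  -0.05    -0.40     0.95    -0.05]
  [   0.00    -0.10    -0.25     0.90]
Compute the cofactors C_ij = (−1)^(i+j)·(3×3 minor ij) of I−A; the adjugate is their transpose:
adj(I−A) = Cᵀ =
  [ 0.740000   0.366000   0.204000   0.258000]
  [ 0.255000   0.705625   0.101250   0.090625]
  [ 0.150000   0.325250   0.598500   0.083250]
  [ 0.070000   0.168750   0.177500   0.598750]
det(I−A) = Σ_j (I−A)_1j·C_1j = (0.85)(0.740000) + (-0.30)(0.255000) + (-0.15)(0.150000) + (-0.30)(0.070000) = 0.5090
(I − A)⁻¹ = adj(I−A) / det(I−A) ≈
  [   1.4538     0.7191     0.4008     0.5069]
  [   0.5010     1.3863     0.1989     0.1780]
  [   0.2947     0.6390     1.1758     0.1636]
  [   0.1375     0.3315     0.3487     1.1763]
x = (I − A)⁻¹ d = adj(I−A)·d / det(I−A), with det(I−A) = 0.5090:
  x_1 = (0.740000·680 + 0.366000·560 + 0.204000·360 + 0.258000·700) / 0.5090 = 962.20 / 0.5090 ≈ 1890.37
  x_2 = (0.255000·680 + 0.705625·560 + 0.101250·360 + 0.090625·700) / 0.5090 = 668.4375 / 0.5090 ≈ 1313.24
  x_3 = (0.150000·680 + 0.325250·560 + 0.598500·360 + 0.083250·700) / 0.5090 = 557.875 / 0.5090 ≈ 1096.02
  x_4 = (0.070000·680 + 0.168750·560 + 0.177500·360 + 0.598750·700) / 0.5090 = 625.125 / 0.5090 ≈ 1228.14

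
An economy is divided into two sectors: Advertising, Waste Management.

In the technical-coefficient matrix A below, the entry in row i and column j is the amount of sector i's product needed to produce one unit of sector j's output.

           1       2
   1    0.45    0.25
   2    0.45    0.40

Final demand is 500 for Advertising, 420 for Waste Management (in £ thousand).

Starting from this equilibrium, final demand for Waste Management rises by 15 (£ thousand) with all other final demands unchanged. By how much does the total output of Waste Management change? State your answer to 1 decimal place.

I − A =
  [   0.55    -0.25]
  [  -0.45     0.60]
det(I−A) = (0.55)(0.60) − (-0.25)(-0.45) = 0.2175
adj(I−A) = [[0.60, 0.25], [0.45, 0.55]]
(I − A)⁻¹ = adj(I−A) / det(I−A) ≈
  [   2.7586     1.1494]
  [   2.0690     2.5287]
Δx = (I − A)⁻¹ Δd with Δd having +15 in the Waste Management component and 0 elsewhere.
So Δx_2 = L_22 · (+15), where L_22 = adj(I−A)_22 / det(I−A) = 0.55 / 0.2175.
Δx_2 = 0.55 × (+15) / 0.2175 = 8.25 / 0.2175 ≈ 37.9.

Δx_2 = 37.9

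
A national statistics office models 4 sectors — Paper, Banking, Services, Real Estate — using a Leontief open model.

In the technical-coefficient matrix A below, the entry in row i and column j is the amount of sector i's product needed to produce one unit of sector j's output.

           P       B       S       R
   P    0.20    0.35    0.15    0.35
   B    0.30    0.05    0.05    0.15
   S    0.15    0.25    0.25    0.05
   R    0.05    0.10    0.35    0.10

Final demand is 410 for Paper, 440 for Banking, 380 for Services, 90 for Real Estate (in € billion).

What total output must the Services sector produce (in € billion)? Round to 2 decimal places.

I − A =
  [   0.80    -0.35    -0.15    -0.35]
  [  -0.30     0.95    -0.05    -0.15]
  [  -0.15    -0.25     0.75    -0.05]
  [  -0.05    -0.10    -0.35     0.90]
Compute the cofactors C_ij = (−1)^(i+j)·(3×3 minor ij) of I−A; the adjugate is their transpose:
adj(I−A) = Cᵀ =
  [ 0.588750   0.321500   0.278250   0.298000]
  [ 0.217625   0.473875   0.155500   0.172250]
  [ 0.199250   0.233000   0.547750   0.146750]
  [ 0.134375   0.161125   0.245750   0.446000]
det(I−A) = Σ_j (I−A)_1j·C_1j = (0.80)(0.588750) + (-0.35)(0.217625) + (-0.15)(0.199250) + (-0.35)(0.134375) = 0.3179125
(I − A)⁻¹ = adj(I−A) / det(I−A) ≈
  [   1.8519     1.0113     0.8752     0.9374]
  [   0.6845     1.4906     0.4891     0.5418]
  [   0.6267     0.7329     1.7230     0.4616]
  [   0.4227     0.5068     0.7730     1.4029]
x = (I − A)⁻¹ d = adj(I−A)·d / det(I−A), with det(I−A) = 0.3179125:
  x_P = (0.588750·410 + 0.321500·440 + 0.278250·380 + 0.298000·90) / 0.3179125 = 515.4025 / 0.3179125 ≈ 1621.21
  x_B = (0.217625·410 + 0.473875·440 + 0.155500·380 + 0.172250·90) / 0.3179125 = 372.32375 / 0.3179125 ≈ 1171.15
  x_S = (0.199250·410 + 0.233000·440 + 0.547750·380 + 0.146750·90) / 0.3179125 = 405.565 / 0.3179125 ≈ 1275.71
  x_R = (0.134375·410 + 0.161125·440 + 0.245750·380 + 0.446000·90) / 0.3179125 = 259.51375 / 0.3179125 ≈ 816.31

x_S = 1275.71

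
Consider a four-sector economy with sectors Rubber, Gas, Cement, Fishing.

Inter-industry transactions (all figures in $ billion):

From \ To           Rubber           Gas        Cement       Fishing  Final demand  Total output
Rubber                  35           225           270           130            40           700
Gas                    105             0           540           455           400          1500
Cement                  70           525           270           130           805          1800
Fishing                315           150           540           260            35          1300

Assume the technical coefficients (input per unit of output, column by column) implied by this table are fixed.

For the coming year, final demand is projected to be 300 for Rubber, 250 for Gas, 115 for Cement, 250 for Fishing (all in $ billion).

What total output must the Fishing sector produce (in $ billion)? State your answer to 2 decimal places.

x_4 = 1109.26

Technical coefficients a_ij = z_ij / X_j:
  a_11 = 35/700 = 0.05, a_21 = 105/700 = 0.15, a_31 = 70/700 = 0.10, a_41 = 315/700 = 0.45
  a_12 = 225/1500 = 0.15, a_22 = 0/1500 = 0.00, a_32 = 525/1500 = 0.35, a_42 = 150/1500 = 0.10
  a_13 = 270/1800 = 0.15, a_23 = 540/1800 = 0.30, a_33 = 270/1800 = 0.15, a_43 = 540/1800 = 0.30
  a_14 = 130/1300 = 0.10, a_24 = 455/1300 = 0.35, a_34 = 130/1300 = 0.10, a_44 = 260/1300 = 0.20
I − A =
  [   0.95    -0.15    -0.15    -0.10]
  [  -0.15     1.00    -0.30    -0.35]
  [  -0.10    -0.35     0.85    -0.10]
  [  -0.45    -0.10    -0.30     0.80]
Compute the cofactors C_ij = (−1)^(i+j)·(3×3 minor ij) of I−A; the adjugate is their transpose:
adj(I−A) = Cᵀ =
  [ 0.496500   0.160000   0.199500   0.157000]
  [ 0.279375   0.557500   0.360375   0.323875]
  [ 0.220125   0.279500   0.638625   0.229625]
  [ 0.396750   0.264500   0.396750   0.661250]
det(I−A) = Σ_j (I−A)_1j·C_1j = (0.95)(0.496500) + (-0.15)(0.279375) + (-0.15)(0.220125) + (-0.10)(0.396750) = 0.357075
(I − A)⁻¹ = adj(I−A) / det(I−A) ≈
  [   1.3905     0.4481     0.5587     0.4397]
  [   0.7824     1.5613     1.0092     0.9070]
  [   0.6165     0.7827     1.7885     0.6431]
  [   1.1111     0.7407     1.1111     1.8519]
x = (I − A)⁻¹ d = adj(I−A)·d / det(I−A), with det(I−A) = 0.357075:
  x_1 = (0.496500·300 + 0.160000·250 + 0.199500·115 + 0.157000·250) / 0.357075 = 251.1425 / 0.357075 ≈ 703.33
  x_2 = (0.279375·300 + 0.557500·250 + 0.360375·115 + 0.323875·250) / 0.357075 = 345.599375 / 0.357075 ≈ 967.86
  x_3 = (0.220125·300 + 0.279500·250 + 0.638625·115 + 0.229625·250) / 0.357075 = 266.760625 / 0.357075 ≈ 747.07
  x_4 = (0.396750·300 + 0.264500·250 + 0.396750·115 + 0.661250·250) / 0.357075 = 396.08875 / 0.357075 ≈ 1109.26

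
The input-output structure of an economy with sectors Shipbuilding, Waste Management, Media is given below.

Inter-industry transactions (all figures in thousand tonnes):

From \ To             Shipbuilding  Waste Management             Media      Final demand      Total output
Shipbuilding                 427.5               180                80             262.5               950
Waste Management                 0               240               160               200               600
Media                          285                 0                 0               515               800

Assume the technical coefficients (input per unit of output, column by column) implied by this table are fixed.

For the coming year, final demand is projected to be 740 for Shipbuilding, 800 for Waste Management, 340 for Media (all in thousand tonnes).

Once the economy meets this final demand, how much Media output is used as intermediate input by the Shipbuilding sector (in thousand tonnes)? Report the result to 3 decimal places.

Technical coefficients a_ij = z_ij / X_j:
  a_SS = 427.5/950 = 0.45, a_WS = 0/950 = 0.00, a_MS = 285/950 = 0.30
  a_SW = 180/600 = 0.30, a_WW = 240/600 = 0.40, a_MW = 0/600 = 0.00
  a_SM = 80/800 = 0.10, a_WM = 160/800 = 0.20, a_MM = 0/800 = 0.00
I − A =
  [   0.55    -0.30    -0.10]
  [   0.00     0.60    -0.20]
  [  -0.30     0.00     1.00]
Cofactors of I−A, C_ij = (−1)^(i+j)·(minor ij) (rows/columns in the sector order above):
  C_11 = (0.60)(1.00) − (-0.20)(0.00) = 0.6000
  C_12 = −[(0.00)(1.00) − (-0.20)(-0.30)] = 0.0600
  C_13 = (0.00)(0.00) − (0.60)(-0.30) = 0.1800
  C_21 = −[(-0.30)(1.00) − (-0.10)(0.00)] = 0.3000
  C_22 = (0.55)(1.00) − (-0.10)(-0.30) = 0.5200
  C_23 = −[(0.55)(0.00) − (-0.30)(-0.30)] = 0.0900
  C_31 = (-0.30)(-0.20) − (-0.10)(0.60) = 0.1200
  C_32 = −[(0.55)(-0.20) − (-0.10)(0.00)] = 0.1100
  C_33 = (0.55)(0.60) − (-0.30)(0.00) = 0.3300
det(I−A) = Σ_j (I−A)_1j·C_1j = (0.55)(0.6000) + (-0.30)(0.0600) + (-0.10)(0.1800) = 0.2940
adj(I−A) = Cᵀ =
  [ 0.6000   0.3000   0.1200]
  [ 0.0600   0.5200   0.1100]
  [ 0.1800   0.0900   0.3300]
(I − A)⁻¹ = adj(I−A) / det(I−A) ≈
  [   2.0408     1.0204     0.4082]
  [   0.2041     1.7687     0.3741]
  [   0.6122     0.3061     1.1224]
First solve x = (I − A)⁻¹ d = adj(I−A)·d / det(I−A); in particular x_S = (0.6000·740 + 0.3000·800 + 0.1200·340) / 0.2940 = 724.80 / 0.2940 ≈ 2465.30612.
Intermediate flow from M to S: z_MS = a_MS · x_S = 0.30 × 724.80 / 0.2940 = 217.44 / 0.2940 ≈ 739.592.

z_MS = 739.592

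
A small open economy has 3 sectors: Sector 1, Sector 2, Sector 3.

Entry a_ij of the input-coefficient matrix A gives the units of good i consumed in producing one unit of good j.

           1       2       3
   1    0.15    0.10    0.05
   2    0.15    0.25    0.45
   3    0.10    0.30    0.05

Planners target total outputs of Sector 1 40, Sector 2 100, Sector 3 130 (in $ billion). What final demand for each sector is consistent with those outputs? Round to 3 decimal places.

I − A =
  [   0.85    -0.10    -0.05]
  [  -0.15     0.75    -0.45]
  [  -0.10    -0.30     0.95]
d = (I − A) x:
  d_1 = (+0.85)·40 + (-0.10)·100 + (-0.05)·130 = 17.500
  d_2 = (-0.15)·40 + (+0.75)·100 + (-0.45)·130 = 10.500
  d_3 = (-0.10)·40 + (-0.30)·100 + (+0.95)·130 = 89.500

d_1 = 17.500, d_2 = 10.500, d_3 = 89.500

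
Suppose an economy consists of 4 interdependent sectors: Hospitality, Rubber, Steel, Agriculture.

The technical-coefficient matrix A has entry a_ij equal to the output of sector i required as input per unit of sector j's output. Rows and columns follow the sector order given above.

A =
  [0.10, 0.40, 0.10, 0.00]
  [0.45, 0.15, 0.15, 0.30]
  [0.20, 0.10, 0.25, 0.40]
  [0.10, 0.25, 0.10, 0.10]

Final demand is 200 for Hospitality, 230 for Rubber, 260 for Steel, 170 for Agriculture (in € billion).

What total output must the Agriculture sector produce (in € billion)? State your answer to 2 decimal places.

x_A = 748.83

I − A =
  [   0.90    -0.40    -0.10     0.00]
  [  -0.45     0.85    -0.15    -0.30]
  [  -0.20    -0.10     0.75    -0.40]
  [  -0.10    -0.25    -0.10     0.90]
Compute the cofactors C_ij = (−1)^(i+j)·(3×3 minor ij) of I−A; the adjugate is their transpose:
adj(I−A) = Cᵀ =
  [ 0.452000   0.273000   0.135000   0.151000]
  [ 0.347250   0.549500   0.192000   0.268500]
  [ 0.260500   0.259000   0.447000   0.285000]
  [ 0.175625   0.211750   0.118000   0.391750]
det(I−A) = Σ_j (I−A)_1j·C_1j = (0.90)(0.452000) + (-0.40)(0.347250) + (-0.10)(0.260500) + (0.00)(0.175625) = 0.24185
(I − A)⁻¹ = adj(I−A) / det(I−A) ≈
  [   1.8689     1.1288     0.5582     0.6244]
  [   1.4358     2.2721     0.7939     1.1102]
  [   1.0771     1.0709     1.8483     1.1784]
  [   0.7262     0.8755     0.4879     1.6198]
x = (I − A)⁻¹ d = adj(I−A)·d / det(I−A), with det(I−A) = 0.24185:
  x_H = (0.452000·200 + 0.273000·230 + 0.135000·260 + 0.151000·170) / 0.24185 = 213.96 / 0.24185 ≈ 884.68
  x_R = (0.347250·200 + 0.549500·230 + 0.192000·260 + 0.268500·170) / 0.24185 = 291.40 / 0.24185 ≈ 1204.88
  x_S = (0.260500·200 + 0.259000·230 + 0.447000·260 + 0.285000·170) / 0.24185 = 276.34 / 0.24185 ≈ 1142.61
  x_A = (0.175625·200 + 0.211750·230 + 0.118000·260 + 0.391750·170) / 0.24185 = 181.105 / 0.24185 ≈ 748.83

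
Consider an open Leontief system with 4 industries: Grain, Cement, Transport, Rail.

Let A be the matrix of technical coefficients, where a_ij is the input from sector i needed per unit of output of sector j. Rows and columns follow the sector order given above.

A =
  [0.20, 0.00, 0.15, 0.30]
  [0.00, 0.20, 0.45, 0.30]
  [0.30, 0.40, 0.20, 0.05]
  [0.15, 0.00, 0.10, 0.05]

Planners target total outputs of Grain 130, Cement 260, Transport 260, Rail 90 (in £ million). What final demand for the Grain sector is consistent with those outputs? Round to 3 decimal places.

d_1 = 38.000

I − A =
  [   0.80     0.00    -0.15    -0.30]
  [   0.00     0.80    -0.45    -0.30]
  [  -0.30    -0.40     0.80    -0.05]
  [  -0.15     0.00    -0.10     0.95]
d = (I − A) x:
  d_1 = (+0.80)·130 + (+0.00)·260 + (-0.15)·260 + (-0.30)·90 = 38.000
  d_2 = (+0.00)·130 + (+0.80)·260 + (-0.45)·260 + (-0.30)·90 = 64.000
  d_3 = (-0.30)·130 + (-0.40)·260 + (+0.80)·260 + (-0.05)·90 = 60.500
  d_4 = (-0.15)·130 + (+0.00)·260 + (-0.10)·260 + (+0.95)·90 = 40.000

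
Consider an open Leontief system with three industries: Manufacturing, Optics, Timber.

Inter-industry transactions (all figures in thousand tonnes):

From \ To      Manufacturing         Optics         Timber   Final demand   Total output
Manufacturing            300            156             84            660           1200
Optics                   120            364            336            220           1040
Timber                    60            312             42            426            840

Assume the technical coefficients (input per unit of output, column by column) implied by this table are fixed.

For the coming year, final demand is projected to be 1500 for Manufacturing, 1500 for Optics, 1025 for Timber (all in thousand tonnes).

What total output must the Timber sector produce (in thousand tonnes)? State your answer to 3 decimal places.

x_T = 2650.876

Technical coefficients a_ij = z_ij / X_j:
  a_MM = 300/1200 = 0.25, a_OM = 120/1200 = 0.10, a_TM = 60/1200 = 0.05
  a_MO = 156/1040 = 0.15, a_OO = 364/1040 = 0.35, a_TO = 312/1040 = 0.30
  a_MT = 84/840 = 0.10, a_OT = 336/840 = 0.40, a_TT = 42/840 = 0.05
I − A =
  [   0.75    -0.15    -0.10]
  [  -0.10     0.65    -0.40]
  [  -0.05    -0.30     0.95]
Cofactors of I−A, C_ij = (−1)^(i+j)·(minor ij) (rows/columns in the sector order above):
  C_11 = (0.65)(0.95) − (-0.40)(-0.30) = 0.4975
  C_12 = −[(-0.10)(0.95) − (-0.40)(-0.05)] = 0.1150
  C_13 = (-0.10)(-0.30) − (0.65)(-0.05) = 0.0625
  C_21 = −[(-0.15)(0.95) − (-0.10)(-0.30)] = 0.1725
  C_22 = (0.75)(0.95) − (-0.10)(-0.05) = 0.7075
  C_23 = −[(0.75)(-0.30) − (-0.15)(-0.05)] = 0.2325
  C_31 = (-0.15)(-0.40) − (-0.10)(0.65) = 0.1250
  C_32 = −[(0.75)(-0.40) − (-0.10)(-0.10)] = 0.3100
  C_33 = (0.75)(0.65) − (-0.15)(-0.10) = 0.4725
det(I−A) = Σ_j (I−A)_1j·C_1j = (0.75)(0.4975) + (-0.15)(0.1150) + (-0.10)(0.0625) = 0.349625
adj(I−A) = Cᵀ =
  [ 0.4975   0.1725   0.1250]
  [ 0.1150   0.7075   0.3100]
  [ 0.0625   0.2325   0.4725]
(I − A)⁻¹ = adj(I−A) / det(I−A) ≈
  [   1.4230     0.4934     0.3575]
  [   0.3289     2.0236     0.8867]
  [   0.1788     0.6650     1.3514]
x = (I − A)⁻¹ d = adj(I−A)·d / det(I−A), with det(I−A) = 0.349625:
  x_M = (0.4975·1500 + 0.1725·1500 + 0.1250·1025) / 0.349625 = 1133.125 / 0.349625 ≈ 3240.972
  x_O = (0.1150·1500 + 0.7075·1500 + 0.3100·1025) / 0.349625 = 1551.50 / 0.349625 ≈ 4437.612
  x_T = (0.0625·1500 + 0.2325·1500 + 0.4725·1025) / 0.349625 = 926.8125 / 0.349625 ≈ 2650.876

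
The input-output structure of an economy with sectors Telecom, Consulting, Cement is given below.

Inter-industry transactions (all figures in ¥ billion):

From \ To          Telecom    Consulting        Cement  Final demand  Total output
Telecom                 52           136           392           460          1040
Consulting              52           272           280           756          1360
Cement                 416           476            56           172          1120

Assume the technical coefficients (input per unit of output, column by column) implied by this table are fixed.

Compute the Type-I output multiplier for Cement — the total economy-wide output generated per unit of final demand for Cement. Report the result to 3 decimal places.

m_3 = 2.599

Technical coefficients a_ij = z_ij / X_j:
  a_11 = 52/1040 = 0.05, a_21 = 52/1040 = 0.05, a_31 = 416/1040 = 0.40
  a_12 = 136/1360 = 0.10, a_22 = 272/1360 = 0.20, a_32 = 476/1360 = 0.35
  a_13 = 392/1120 = 0.35, a_23 = 280/1120 = 0.25, a_33 = 56/1120 = 0.05
I − A =
  [   0.95    -0.10    -0.35]
  [  -0.05     0.80    -0.25]
  [  -0.40    -0.35     0.95]
Cofactors of I−A, C_ij = (−1)^(i+j)·(minor ij) (rows/columns in the sector order above):
  C_11 = (0.80)(0.95) − (-0.25)(-0.35) = 0.6725
  C_12 = −[(-0.05)(0.95) − (-0.25)(-0.40)] = 0.1475
  C_13 = (-0.05)(-0.35) − (0.80)(-0.40) = 0.3375
  C_21 = −[(-0.10)(0.95) − (-0.35)(-0.35)] = 0.2175
  C_22 = (0.95)(0.95) − (-0.35)(-0.40) = 0.7625
  C_23 = −[(0.95)(-0.35) − (-0.10)(-0.40)] = 0.3725
  C_31 = (-0.10)(-0.25) − (-0.35)(0.80) = 0.3050
  C_32 = −[(0.95)(-0.25) − (-0.35)(-0.05)] = 0.2550
  C_33 = (0.95)(0.80) − (-0.10)(-0.05) = 0.7550
det(I−A) = Σ_j (I−A)_1j·C_1j = (0.95)(0.6725) + (-0.10)(0.1475) + (-0.35)(0.3375) = 0.5060
adj(I−A) = Cᵀ =
  [ 0.6725   0.2175   0.3050]
  [ 0.1475   0.7625   0.2550]
  [ 0.3375   0.3725   0.7550]
(I − A)⁻¹ = adj(I−A) / det(I−A) ≈
  [   1.3291     0.4298     0.6028]
  [   0.2915     1.5069     0.5040]
  [   0.6670     0.7362     1.4921]
The output multiplier for sector j is the column-j sum of the Leontief inverse (I − A)⁻¹ = adj(I−A) / det(I−A).
Column 3 of adj(I−A): (0.3050, 0.2550, 0.7550); det(I−A) = 0.5060.
m_3 = (0.3050 + 0.2550 + 0.7550) / 0.5060 = 1.315 / 0.5060 ≈ 2.599.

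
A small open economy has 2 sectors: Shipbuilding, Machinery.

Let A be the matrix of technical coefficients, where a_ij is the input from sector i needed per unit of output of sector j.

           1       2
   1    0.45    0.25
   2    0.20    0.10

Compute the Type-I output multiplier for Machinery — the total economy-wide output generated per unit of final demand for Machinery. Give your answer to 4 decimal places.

m_2 = 1.7978

I − A =
  [   0.55    -0.25]
  [  -0.20     0.90]
det(I−A) = (0.55)(0.90) − (-0.25)(-0.20) = 0.4450
adj(I−A) = [[0.90, 0.25], [0.20, 0.55]]
(I − A)⁻¹ = adj(I−A) / det(I−A) ≈
  [   2.02247     0.56180]
  [   0.44944     1.23596]
The output multiplier for sector j is the column-j sum of the Leontief inverse (I − A)⁻¹ = adj(I−A) / det(I−A).
Column 2 of adj(I−A): (0.25, 0.55); det(I−A) = 0.4450.
m_2 = (0.25 + 0.55) / 0.4450 = 0.80 / 0.4450 ≈ 1.7978.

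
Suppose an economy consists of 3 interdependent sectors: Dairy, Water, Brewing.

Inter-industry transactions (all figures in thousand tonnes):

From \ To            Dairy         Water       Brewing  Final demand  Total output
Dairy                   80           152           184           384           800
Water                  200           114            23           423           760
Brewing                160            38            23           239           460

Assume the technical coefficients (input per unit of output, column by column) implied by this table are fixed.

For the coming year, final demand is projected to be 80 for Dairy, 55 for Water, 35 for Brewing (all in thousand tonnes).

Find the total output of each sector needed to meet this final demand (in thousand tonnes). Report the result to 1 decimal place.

Technical coefficients a_ij = z_ij / X_j:
  a_11 = 80/800 = 0.10, a_21 = 200/800 = 0.25, a_31 = 160/800 = 0.20
  a_12 = 152/760 = 0.20, a_22 = 114/760 = 0.15, a_32 = 38/760 = 0.05
  a_13 = 184/460 = 0.40, a_23 = 23/460 = 0.05, a_33 = 23/460 = 0.05
I − A =
  [   0.90    -0.20    -0.40]
  [  -0.25     0.85    -0.05]
  [  -0.20    -0.05     0.95]
Cofactors of I−A, C_ij = (−1)^(i+j)·(minor ij) (rows/columns in the sector order above):
  C_11 = (0.85)(0.95) − (-0.05)(-0.05) = 0.8050
  C_12 = −[(-0.25)(0.95) − (-0.05)(-0.20)] = 0.2475
  C_13 = (-0.25)(-0.05) − (0.85)(-0.20) = 0.1825
  C_21 = −[(-0.20)(0.95) − (-0.40)(-0.05)] = 0.2100
  C_22 = (0.90)(0.95) − (-0.40)(-0.20) = 0.7750
  C_23 = −[(0.90)(-0.05) − (-0.20)(-0.20)] = 0.0850
  C_31 = (-0.20)(-0.05) − (-0.40)(0.85) = 0.3500
  C_32 = −[(0.90)(-0.05) − (-0.40)(-0.25)] = 0.1450
  C_33 = (0.90)(0.85) − (-0.20)(-0.25) = 0.7150
det(I−A) = Σ_j (I−A)_1j·C_1j = (0.90)(0.8050) + (-0.20)(0.2475) + (-0.40)(0.1825) = 0.6020
adj(I−A) = Cᵀ =
  [ 0.8050   0.2100   0.3500]
  [ 0.2475   0.7750   0.1450]
  [ 0.1825   0.0850   0.7150]
(I − A)⁻¹ = adj(I−A) / det(I−A) ≈
  [   1.3372     0.3488     0.5814]
  [   0.4111     1.2874     0.2409]
  [   0.3032     0.1412     1.1877]
x = (I − A)⁻¹ d = adj(I−A)·d / det(I−A), with det(I−A) = 0.6020:
  x_1 = (0.8050·80 + 0.2100·55 + 0.3500·35) / 0.6020 = 88.20 / 0.6020 ≈ 146.5
  x_2 = (0.2475·80 + 0.7750·55 + 0.1450·35) / 0.6020 = 67.50 / 0.6020 ≈ 112.1
  x_3 = (0.1825·80 + 0.0850·55 + 0.7150·35) / 0.6020 = 44.30 / 0.6020 ≈ 73.6

x_1 = 146.5, x_2 = 112.1, x_3 = 73.6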